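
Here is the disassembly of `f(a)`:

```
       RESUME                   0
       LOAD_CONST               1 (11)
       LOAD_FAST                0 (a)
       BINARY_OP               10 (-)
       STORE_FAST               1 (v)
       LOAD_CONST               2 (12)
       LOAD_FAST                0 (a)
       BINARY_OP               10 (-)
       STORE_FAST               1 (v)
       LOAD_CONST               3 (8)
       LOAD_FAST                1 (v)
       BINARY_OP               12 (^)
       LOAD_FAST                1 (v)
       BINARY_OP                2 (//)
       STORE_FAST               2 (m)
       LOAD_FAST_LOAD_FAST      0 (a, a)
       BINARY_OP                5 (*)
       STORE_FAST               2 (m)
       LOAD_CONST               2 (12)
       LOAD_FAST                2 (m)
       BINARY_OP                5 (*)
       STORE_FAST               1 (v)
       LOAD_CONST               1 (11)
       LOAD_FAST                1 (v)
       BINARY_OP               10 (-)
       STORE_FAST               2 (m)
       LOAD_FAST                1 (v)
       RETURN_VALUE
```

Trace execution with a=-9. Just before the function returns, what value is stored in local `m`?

-961

LOAD_CONST → push 11. Stack: [11]
LOAD_FAST a → push -9. Stack: [11, -9]
BINARY_OP - → 11 - -9 = 20. Stack: [20]
STORE_FAST v → v=20. Stack: []
LOAD_CONST → push 12. Stack: [12]
LOAD_FAST a → push -9. Stack: [12, -9]
BINARY_OP - → 12 - -9 = 21. Stack: [21]
STORE_FAST v → v=21. Stack: []
LOAD_CONST → push 8. Stack: [8]
LOAD_FAST v → push 21. Stack: [8, 21]
BINARY_OP ^ → 8 ^ 21 = 29. Stack: [29]
LOAD_FAST v → push 21. Stack: [29, 21]
BINARY_OP // → 29 // 21 = 1. Stack: [1]
STORE_FAST m → m=1. Stack: []
LOAD_FAST_LOAD_FAST a,a → push -9,-9. Stack: [-9, -9]
BINARY_OP * → -9 * -9 = 81. Stack: [81]
STORE_FAST m → m=81. Stack: []
LOAD_CONST → push 12. Stack: [12]
LOAD_FAST m → push 81. Stack: [12, 81]
BINARY_OP * → 12 * 81 = 972. Stack: [972]
STORE_FAST v → v=972. Stack: []
LOAD_CONST → push 11. Stack: [11]
LOAD_FAST v → push 972. Stack: [11, 972]
BINARY_OP - → 11 - 972 = -961. Stack: [-961]
STORE_FAST m → m=-961. Stack: []
LOAD_FAST v → push 972. Stack: [972]
RETURN_VALUE → return 972.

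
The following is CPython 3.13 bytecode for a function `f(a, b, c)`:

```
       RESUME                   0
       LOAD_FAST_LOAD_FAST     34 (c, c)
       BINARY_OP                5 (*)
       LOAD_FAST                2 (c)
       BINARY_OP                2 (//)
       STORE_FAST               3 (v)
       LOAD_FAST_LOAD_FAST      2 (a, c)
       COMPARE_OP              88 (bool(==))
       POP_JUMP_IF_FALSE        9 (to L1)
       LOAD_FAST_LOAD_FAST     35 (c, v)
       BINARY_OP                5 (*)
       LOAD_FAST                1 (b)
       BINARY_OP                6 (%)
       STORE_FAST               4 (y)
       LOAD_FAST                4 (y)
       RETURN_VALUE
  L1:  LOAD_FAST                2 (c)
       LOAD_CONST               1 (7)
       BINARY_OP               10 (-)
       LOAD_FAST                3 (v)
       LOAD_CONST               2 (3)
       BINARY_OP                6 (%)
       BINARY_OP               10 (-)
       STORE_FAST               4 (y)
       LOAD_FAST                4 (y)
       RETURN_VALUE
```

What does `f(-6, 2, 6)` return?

-1

LOAD_FAST_LOAD_FAST c,c → push 6,6. Stack: [6, 6]
BINARY_OP * → 6 * 6 = 36. Stack: [36]
LOAD_FAST c → push 6. Stack: [36, 6]
BINARY_OP // → 36 // 6 = 6. Stack: [6]
STORE_FAST v → v=6. Stack: []
LOAD_FAST_LOAD_FAST a,c → push -6,6. Stack: [-6, 6]
COMPARE_OP bool(==) → -6 vs 6 = False. Stack: [False]
POP_JUMP_IF_FALSE → pop False; jump. Stack: []
LOAD_FAST c → push 6. Stack: [6]
LOAD_CONST → push 7. Stack: [6, 7]
BINARY_OP - → 6 - 7 = -1. Stack: [-1]
LOAD_FAST v → push 6. Stack: [-1, 6]
LOAD_CONST → push 3. Stack: [-1, 6, 3]
BINARY_OP % → 6 % 3 = 0. Stack: [-1, 0]
BINARY_OP - → -1 - 0 = -1. Stack: [-1]
STORE_FAST y → y=-1. Stack: []
LOAD_FAST y → push -1. Stack: [-1]
RETURN_VALUE → return -1.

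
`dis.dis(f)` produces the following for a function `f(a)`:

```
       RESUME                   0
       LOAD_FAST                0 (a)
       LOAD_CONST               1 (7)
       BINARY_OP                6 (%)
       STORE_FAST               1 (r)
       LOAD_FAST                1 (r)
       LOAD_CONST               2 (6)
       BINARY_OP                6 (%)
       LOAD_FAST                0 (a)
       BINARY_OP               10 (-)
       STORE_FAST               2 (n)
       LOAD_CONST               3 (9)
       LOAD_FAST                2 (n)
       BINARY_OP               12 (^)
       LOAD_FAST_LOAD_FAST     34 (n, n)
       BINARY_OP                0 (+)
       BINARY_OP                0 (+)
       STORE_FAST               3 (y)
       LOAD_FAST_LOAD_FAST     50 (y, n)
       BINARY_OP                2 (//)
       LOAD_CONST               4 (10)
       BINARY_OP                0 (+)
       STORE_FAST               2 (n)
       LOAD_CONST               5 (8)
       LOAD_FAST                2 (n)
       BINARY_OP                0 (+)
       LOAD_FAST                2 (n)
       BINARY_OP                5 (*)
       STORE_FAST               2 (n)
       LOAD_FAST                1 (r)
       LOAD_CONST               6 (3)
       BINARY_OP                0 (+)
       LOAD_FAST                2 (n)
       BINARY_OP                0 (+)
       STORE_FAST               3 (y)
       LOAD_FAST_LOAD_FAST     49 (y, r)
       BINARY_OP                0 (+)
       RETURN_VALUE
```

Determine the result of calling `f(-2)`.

LOAD_FAST a → push -2. Stack: [-2]
LOAD_CONST → push 7. Stack: [-2, 7]
BINARY_OP % → -2 % 7 = 5. Stack: [5]
STORE_FAST r → r=5. Stack: []
LOAD_FAST r → push 5. Stack: [5]
LOAD_CONST → push 6. Stack: [5, 6]
BINARY_OP % → 5 % 6 = 5. Stack: [5]
LOAD_FAST a → push -2. Stack: [5, -2]
BINARY_OP - → 5 - -2 = 7. Stack: [7]
STORE_FAST n → n=7. Stack: []
LOAD_CONST → push 9. Stack: [9]
LOAD_FAST n → push 7. Stack: [9, 7]
BINARY_OP ^ → 9 ^ 7 = 14. Stack: [14]
LOAD_FAST_LOAD_FAST n,n → push 7,7. Stack: [14, 7, 7]
BINARY_OP + → 7 + 7 = 14. Stack: [14, 14]
BINARY_OP + → 14 + 14 = 28. Stack: [28]
STORE_FAST y → y=28. Stack: []
LOAD_FAST_LOAD_FAST y,n → push 28,7. Stack: [28, 7]
BINARY_OP // → 28 // 7 = 4. Stack: [4]
LOAD_CONST → push 10. Stack: [4, 10]
BINARY_OP + → 4 + 10 = 14. Stack: [14]
STORE_FAST n → n=14. Stack: []
LOAD_CONST → push 8. Stack: [8]
LOAD_FAST n → push 14. Stack: [8, 14]
BINARY_OP + → 8 + 14 = 22. Stack: [22]
LOAD_FAST n → push 14. Stack: [22, 14]
BINARY_OP * → 22 * 14 = 308. Stack: [308]
STORE_FAST n → n=308. Stack: []
LOAD_FAST r → push 5. Stack: [5]
LOAD_CONST → push 3. Stack: [5, 3]
BINARY_OP + → 5 + 3 = 8. Stack: [8]
LOAD_FAST n → push 308. Stack: [8, 308]
BINARY_OP + → 8 + 308 = 316. Stack: [316]
STORE_FAST y → y=316. Stack: []
LOAD_FAST_LOAD_FAST y,r → push 316,5. Stack: [316, 5]
BINARY_OP + → 316 + 5 = 321. Stack: [321]
RETURN_VALUE → return 321.

321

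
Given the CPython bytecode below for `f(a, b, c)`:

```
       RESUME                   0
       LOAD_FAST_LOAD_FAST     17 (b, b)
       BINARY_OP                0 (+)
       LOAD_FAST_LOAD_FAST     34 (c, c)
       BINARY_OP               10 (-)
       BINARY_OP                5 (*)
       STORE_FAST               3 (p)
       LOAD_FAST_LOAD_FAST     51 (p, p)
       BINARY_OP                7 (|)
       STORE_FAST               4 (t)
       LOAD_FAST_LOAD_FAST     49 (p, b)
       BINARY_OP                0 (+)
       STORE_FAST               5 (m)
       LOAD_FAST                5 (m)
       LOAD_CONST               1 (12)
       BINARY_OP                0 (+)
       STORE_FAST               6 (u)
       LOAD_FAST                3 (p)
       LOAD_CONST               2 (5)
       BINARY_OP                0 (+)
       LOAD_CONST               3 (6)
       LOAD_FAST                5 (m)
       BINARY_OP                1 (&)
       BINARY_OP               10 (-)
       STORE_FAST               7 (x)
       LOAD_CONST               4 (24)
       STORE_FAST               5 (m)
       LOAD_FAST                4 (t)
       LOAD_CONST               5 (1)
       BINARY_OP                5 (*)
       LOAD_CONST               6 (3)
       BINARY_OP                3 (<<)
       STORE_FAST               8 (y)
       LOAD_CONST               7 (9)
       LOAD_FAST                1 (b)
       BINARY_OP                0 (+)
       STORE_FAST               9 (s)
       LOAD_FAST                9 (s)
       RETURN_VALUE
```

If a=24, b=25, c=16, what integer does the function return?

34

LOAD_FAST_LOAD_FAST b,b → push 25,25. Stack: [25, 25]
BINARY_OP + → 25 + 25 = 50. Stack: [50]
LOAD_FAST_LOAD_FAST c,c → push 16,16. Stack: [50, 16, 16]
BINARY_OP - → 16 - 16 = 0. Stack: [50, 0]
BINARY_OP * → 50 * 0 = 0. Stack: [0]
STORE_FAST p → p=0. Stack: []
LOAD_FAST_LOAD_FAST p,p → push 0,0. Stack: [0, 0]
BINARY_OP | → 0 | 0 = 0. Stack: [0]
STORE_FAST t → t=0. Stack: []
LOAD_FAST_LOAD_FAST p,b → push 0,25. Stack: [0, 25]
BINARY_OP + → 0 + 25 = 25. Stack: [25]
STORE_FAST m → m=25. Stack: []
LOAD_FAST m → push 25. Stack: [25]
LOAD_CONST → push 12. Stack: [25, 12]
BINARY_OP + → 25 + 12 = 37. Stack: [37]
STORE_FAST u → u=37. Stack: []
LOAD_FAST p → push 0. Stack: [0]
LOAD_CONST → push 5. Stack: [0, 5]
BINARY_OP + → 0 + 5 = 5. Stack: [5]
LOAD_CONST → push 6. Stack: [5, 6]
LOAD_FAST m → push 25. Stack: [5, 6, 25]
BINARY_OP & → 6 & 25 = 0. Stack: [5, 0]
BINARY_OP - → 5 - 0 = 5. Stack: [5]
STORE_FAST x → x=5. Stack: []
LOAD_CONST → push 24. Stack: [24]
STORE_FAST m → m=24. Stack: []
LOAD_FAST t → push 0. Stack: [0]
LOAD_CONST → push 1. Stack: [0, 1]
BINARY_OP * → 0 * 1 = 0. Stack: [0]
LOAD_CONST → push 3. Stack: [0, 3]
BINARY_OP << → 0 << 3 = 0. Stack: [0]
STORE_FAST y → y=0. Stack: []
LOAD_CONST → push 9. Stack: [9]
LOAD_FAST b → push 25. Stack: [9, 25]
BINARY_OP + → 9 + 25 = 34. Stack: [34]
STORE_FAST s → s=34. Stack: []
LOAD_FAST s → push 34. Stack: [34]
RETURN_VALUE → return 34.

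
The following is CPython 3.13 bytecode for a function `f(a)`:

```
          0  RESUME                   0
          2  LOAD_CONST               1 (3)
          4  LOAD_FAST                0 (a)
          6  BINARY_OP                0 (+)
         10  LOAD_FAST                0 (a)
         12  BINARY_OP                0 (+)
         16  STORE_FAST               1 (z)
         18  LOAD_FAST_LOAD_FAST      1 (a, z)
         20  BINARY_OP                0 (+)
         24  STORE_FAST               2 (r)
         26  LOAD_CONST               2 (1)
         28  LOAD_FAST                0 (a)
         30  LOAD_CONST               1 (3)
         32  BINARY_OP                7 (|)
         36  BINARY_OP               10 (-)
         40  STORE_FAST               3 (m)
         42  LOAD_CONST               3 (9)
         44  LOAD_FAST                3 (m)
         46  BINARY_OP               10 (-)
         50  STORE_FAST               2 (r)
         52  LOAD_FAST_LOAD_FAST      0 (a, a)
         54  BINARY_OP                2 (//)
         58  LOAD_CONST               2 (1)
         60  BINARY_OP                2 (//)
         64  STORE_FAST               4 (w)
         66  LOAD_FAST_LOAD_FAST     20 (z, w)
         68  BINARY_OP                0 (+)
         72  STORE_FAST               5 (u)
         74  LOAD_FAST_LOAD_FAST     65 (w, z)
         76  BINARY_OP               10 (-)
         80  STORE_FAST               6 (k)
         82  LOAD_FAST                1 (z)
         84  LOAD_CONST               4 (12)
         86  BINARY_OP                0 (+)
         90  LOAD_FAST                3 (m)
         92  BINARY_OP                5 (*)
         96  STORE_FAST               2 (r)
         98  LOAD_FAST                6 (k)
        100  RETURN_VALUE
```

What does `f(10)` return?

-22

LOAD_CONST → push 3. Stack: [3]
LOAD_FAST a → push 10. Stack: [3, 10]
BINARY_OP + → 3 + 10 = 13. Stack: [13]
LOAD_FAST a → push 10. Stack: [13, 10]
BINARY_OP + → 13 + 10 = 23. Stack: [23]
STORE_FAST z → z=23. Stack: []
LOAD_FAST_LOAD_FAST a,z → push 10,23. Stack: [10, 23]
BINARY_OP + → 10 + 23 = 33. Stack: [33]
STORE_FAST r → r=33. Stack: []
LOAD_CONST → push 1. Stack: [1]
LOAD_FAST a → push 10. Stack: [1, 10]
LOAD_CONST → push 3. Stack: [1, 10, 3]
BINARY_OP | → 10 | 3 = 11. Stack: [1, 11]
BINARY_OP - → 1 - 11 = -10. Stack: [-10]
STORE_FAST m → m=-10. Stack: []
LOAD_CONST → push 9. Stack: [9]
LOAD_FAST m → push -10. Stack: [9, -10]
BINARY_OP - → 9 - -10 = 19. Stack: [19]
STORE_FAST r → r=19. Stack: []
LOAD_FAST_LOAD_FAST a,a → push 10,10. Stack: [10, 10]
BINARY_OP // → 10 // 10 = 1. Stack: [1]
LOAD_CONST → push 1. Stack: [1, 1]
BINARY_OP // → 1 // 1 = 1. Stack: [1]
STORE_FAST w → w=1. Stack: []
LOAD_FAST_LOAD_FAST z,w → push 23,1. Stack: [23, 1]
BINARY_OP + → 23 + 1 = 24. Stack: [24]
STORE_FAST u → u=24. Stack: []
LOAD_FAST_LOAD_FAST w,z → push 1,23. Stack: [1, 23]
BINARY_OP - → 1 - 23 = -22. Stack: [-22]
STORE_FAST k → k=-22. Stack: []
LOAD_FAST z → push 23. Stack: [23]
LOAD_CONST → push 12. Stack: [23, 12]
BINARY_OP + → 23 + 12 = 35. Stack: [35]
LOAD_FAST m → push -10. Stack: [35, -10]
BINARY_OP * → 35 * -10 = -350. Stack: [-350]
STORE_FAST r → r=-350. Stack: []
LOAD_FAST k → push -22. Stack: [-22]
RETURN_VALUE → return -22.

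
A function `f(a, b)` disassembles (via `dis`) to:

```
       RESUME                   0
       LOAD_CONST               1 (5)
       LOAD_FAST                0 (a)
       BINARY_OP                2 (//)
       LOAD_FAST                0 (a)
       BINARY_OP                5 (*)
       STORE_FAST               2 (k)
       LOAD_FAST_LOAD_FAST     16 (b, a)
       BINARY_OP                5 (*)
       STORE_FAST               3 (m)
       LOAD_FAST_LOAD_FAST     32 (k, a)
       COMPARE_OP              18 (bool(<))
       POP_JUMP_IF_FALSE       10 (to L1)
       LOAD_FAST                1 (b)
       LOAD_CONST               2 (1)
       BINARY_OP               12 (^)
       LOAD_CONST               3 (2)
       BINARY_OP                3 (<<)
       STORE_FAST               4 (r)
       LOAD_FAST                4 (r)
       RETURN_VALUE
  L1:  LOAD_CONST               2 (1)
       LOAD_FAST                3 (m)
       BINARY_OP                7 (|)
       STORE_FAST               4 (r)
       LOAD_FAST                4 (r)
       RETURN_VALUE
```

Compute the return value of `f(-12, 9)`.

LOAD_CONST → push 5. Stack: [5]
LOAD_FAST a → push -12. Stack: [5, -12]
BINARY_OP // → 5 // -12 = -1. Stack: [-1]
LOAD_FAST a → push -12. Stack: [-1, -12]
BINARY_OP * → -1 * -12 = 12. Stack: [12]
STORE_FAST k → k=12. Stack: []
LOAD_FAST_LOAD_FAST b,a → push 9,-12. Stack: [9, -12]
BINARY_OP * → 9 * -12 = -108. Stack: [-108]
STORE_FAST m → m=-108. Stack: []
LOAD_FAST_LOAD_FAST k,a → push 12,-12. Stack: [12, -12]
COMPARE_OP bool(<) → 12 vs -12 = False. Stack: [False]
POP_JUMP_IF_FALSE → pop False; jump. Stack: []
LOAD_CONST → push 1. Stack: [1]
LOAD_FAST m → push -108. Stack: [1, -108]
BINARY_OP | → 1 | -108 = -107. Stack: [-107]
STORE_FAST r → r=-107. Stack: []
LOAD_FAST r → push -107. Stack: [-107]
RETURN_VALUE → return -107.

-107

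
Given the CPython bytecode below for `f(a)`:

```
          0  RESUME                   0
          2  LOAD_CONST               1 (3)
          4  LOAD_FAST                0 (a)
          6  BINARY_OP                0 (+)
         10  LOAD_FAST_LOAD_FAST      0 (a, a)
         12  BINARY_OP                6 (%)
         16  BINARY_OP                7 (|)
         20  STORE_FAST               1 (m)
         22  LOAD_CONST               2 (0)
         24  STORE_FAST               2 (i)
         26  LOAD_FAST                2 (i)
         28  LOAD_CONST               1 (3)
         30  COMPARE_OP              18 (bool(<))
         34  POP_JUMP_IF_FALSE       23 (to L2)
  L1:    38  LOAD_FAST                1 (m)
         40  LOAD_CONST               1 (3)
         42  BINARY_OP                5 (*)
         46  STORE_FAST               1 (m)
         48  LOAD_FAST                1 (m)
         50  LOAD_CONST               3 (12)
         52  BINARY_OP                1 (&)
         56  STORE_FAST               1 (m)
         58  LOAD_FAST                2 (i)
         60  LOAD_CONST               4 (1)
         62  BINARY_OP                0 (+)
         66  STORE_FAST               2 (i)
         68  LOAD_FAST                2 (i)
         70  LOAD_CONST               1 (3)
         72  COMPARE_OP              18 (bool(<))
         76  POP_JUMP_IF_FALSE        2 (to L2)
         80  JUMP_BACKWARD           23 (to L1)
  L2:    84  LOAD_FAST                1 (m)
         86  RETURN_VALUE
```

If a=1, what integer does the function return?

LOAD_CONST → push 3. Stack: [3]
LOAD_FAST a → push 1. Stack: [3, 1]
BINARY_OP + → 3 + 1 = 4. Stack: [4]
LOAD_FAST_LOAD_FAST a,a → push 1,1. Stack: [4, 1, 1]
BINARY_OP % → 1 % 1 = 0. Stack: [4, 0]
BINARY_OP | → 4 | 0 = 4. Stack: [4]
STORE_FAST m → m=4. Stack: []
LOAD_CONST → push 0. Stack: [0]
STORE_FAST i → i=0. Stack: []
LOAD_FAST i → push 0. Stack: [0]
LOAD_CONST → push 3. Stack: [0, 3]
COMPARE_OP bool(<) → 0 vs 3 = True. Stack: [True]
POP_JUMP_IF_FALSE → pop True; no jump. Stack: []
LOAD_FAST m → push 4. Stack: [4]
LOAD_CONST → push 3. Stack: [4, 3]
BINARY_OP * → 4 * 3 = 12. Stack: [12]
STORE_FAST m → m=12. Stack: []
LOAD_FAST m → push 12. Stack: [12]
LOAD_CONST → push 12. Stack: [12, 12]
BINARY_OP & → 12 & 12 = 12. Stack: [12]
STORE_FAST m → m=12. Stack: []
LOAD_FAST i → push 0. Stack: [0]
LOAD_CONST → push 1. Stack: [0, 1]
BINARY_OP + → 0 + 1 = 1. Stack: [1]
STORE_FAST i → i=1. Stack: []
LOAD_FAST i → push 1. Stack: [1]
LOAD_CONST → push 3. Stack: [1, 3]
COMPARE_OP bool(<) → 1 vs 3 = True. Stack: [True]
POP_JUMP_IF_FALSE → pop True; no jump. Stack: []
LOAD_FAST m → push 12. Stack: [12]
LOAD_CONST → push 3. Stack: [12, 3]
BINARY_OP * → 12 * 3 = 36. Stack: [36]
STORE_FAST m → m=36. Stack: []
LOAD_FAST m → push 36. Stack: [36]
LOAD_CONST → push 12. Stack: [36, 12]
BINARY_OP & → 36 & 12 = 4. Stack: [4]
STORE_FAST m → m=4. Stack: []
LOAD_FAST i → push 1. Stack: [1]
LOAD_CONST → push 1. Stack: [1, 1]
BINARY_OP + → 1 + 1 = 2. Stack: [2]
STORE_FAST i → i=2. Stack: []
LOAD_FAST i → push 2. Stack: [2]
LOAD_CONST → push 3. Stack: [2, 3]
COMPARE_OP bool(<) → 2 vs 3 = True. Stack: [True]
POP_JUMP_IF_FALSE → pop True; no jump. Stack: []
LOAD_FAST m → push 4. Stack: [4]
LOAD_CONST → push 3. Stack: [4, 3]
BINARY_OP * → 4 * 3 = 12. Stack: [12]
STORE_FAST m → m=12. Stack: []
LOAD_FAST m → push 12. Stack: [12]
LOAD_CONST → push 12. Stack: [12, 12]
BINARY_OP & → 12 & 12 = 12. Stack: [12]
STORE_FAST m → m=12. Stack: []
LOAD_FAST i → push 2. Stack: [2]
LOAD_CONST → push 1. Stack: [2, 1]
BINARY_OP + → 2 + 1 = 3. Stack: [3]
STORE_FAST i → i=3. Stack: []
LOAD_FAST i → push 3. Stack: [3]
LOAD_CONST → push 3. Stack: [3, 3]
COMPARE_OP bool(<) → 3 vs 3 = False. Stack: [False]
POP_JUMP_IF_FALSE → pop False; jump. Stack: []
LOAD_FAST m → push 12. Stack: [12]
RETURN_VALUE → return 12.

12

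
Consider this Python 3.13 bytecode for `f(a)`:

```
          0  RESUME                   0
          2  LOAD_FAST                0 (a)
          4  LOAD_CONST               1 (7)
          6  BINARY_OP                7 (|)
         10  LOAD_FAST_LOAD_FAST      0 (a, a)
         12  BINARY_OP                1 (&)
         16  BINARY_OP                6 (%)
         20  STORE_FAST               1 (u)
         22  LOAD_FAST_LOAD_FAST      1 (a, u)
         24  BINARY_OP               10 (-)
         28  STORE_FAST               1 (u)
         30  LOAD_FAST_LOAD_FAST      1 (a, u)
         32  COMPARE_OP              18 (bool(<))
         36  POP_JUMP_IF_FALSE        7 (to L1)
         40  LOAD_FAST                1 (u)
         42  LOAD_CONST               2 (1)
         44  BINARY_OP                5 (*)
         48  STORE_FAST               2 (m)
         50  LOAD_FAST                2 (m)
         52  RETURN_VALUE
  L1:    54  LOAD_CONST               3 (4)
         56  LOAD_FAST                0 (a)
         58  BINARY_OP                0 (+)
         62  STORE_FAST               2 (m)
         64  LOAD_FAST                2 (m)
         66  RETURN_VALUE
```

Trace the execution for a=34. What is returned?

38

LOAD_FAST a → push 34. Stack: [34]
LOAD_CONST → push 7. Stack: [34, 7]
BINARY_OP | → 34 | 7 = 39. Stack: [39]
LOAD_FAST_LOAD_FAST a,a → push 34,34. Stack: [39, 34, 34]
BINARY_OP & → 34 & 34 = 34. Stack: [39, 34]
BINARY_OP % → 39 % 34 = 5. Stack: [5]
STORE_FAST u → u=5. Stack: []
LOAD_FAST_LOAD_FAST a,u → push 34,5. Stack: [34, 5]
BINARY_OP - → 34 - 5 = 29. Stack: [29]
STORE_FAST u → u=29. Stack: []
LOAD_FAST_LOAD_FAST a,u → push 34,29. Stack: [34, 29]
COMPARE_OP bool(<) → 34 vs 29 = False. Stack: [False]
POP_JUMP_IF_FALSE → pop False; jump. Stack: []
LOAD_CONST → push 4. Stack: [4]
LOAD_FAST a → push 34. Stack: [4, 34]
BINARY_OP + → 4 + 34 = 38. Stack: [38]
STORE_FAST m → m=38. Stack: []
LOAD_FAST m → push 38. Stack: [38]
RETURN_VALUE → return 38.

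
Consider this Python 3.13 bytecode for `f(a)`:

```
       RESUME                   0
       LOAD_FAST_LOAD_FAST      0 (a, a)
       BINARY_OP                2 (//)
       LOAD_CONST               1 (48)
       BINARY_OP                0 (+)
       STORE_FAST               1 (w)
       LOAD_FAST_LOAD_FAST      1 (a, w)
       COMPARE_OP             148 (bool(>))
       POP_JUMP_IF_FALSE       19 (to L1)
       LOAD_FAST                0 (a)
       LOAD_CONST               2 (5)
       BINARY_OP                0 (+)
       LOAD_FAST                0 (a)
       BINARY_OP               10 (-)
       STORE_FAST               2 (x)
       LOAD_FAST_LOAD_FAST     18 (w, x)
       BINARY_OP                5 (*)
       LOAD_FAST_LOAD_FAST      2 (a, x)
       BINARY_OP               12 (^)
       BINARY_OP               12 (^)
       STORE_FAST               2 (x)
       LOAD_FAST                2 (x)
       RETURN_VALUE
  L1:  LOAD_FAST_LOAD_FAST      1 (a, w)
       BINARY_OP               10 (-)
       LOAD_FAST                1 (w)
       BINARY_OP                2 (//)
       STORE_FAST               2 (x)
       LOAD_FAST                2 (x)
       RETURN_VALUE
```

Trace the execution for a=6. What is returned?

LOAD_FAST_LOAD_FAST a,a → push 6,6. Stack: [6, 6]
BINARY_OP // → 6 // 6 = 1. Stack: [1]
LOAD_CONST → push 48. Stack: [1, 48]
BINARY_OP + → 1 + 48 = 49. Stack: [49]
STORE_FAST w → w=49. Stack: []
LOAD_FAST_LOAD_FAST a,w → push 6,49. Stack: [6, 49]
COMPARE_OP bool(>) → 6 vs 49 = False. Stack: [False]
POP_JUMP_IF_FALSE → pop False; jump. Stack: []
LOAD_FAST_LOAD_FAST a,w → push 6,49. Stack: [6, 49]
BINARY_OP - → 6 - 49 = -43. Stack: [-43]
LOAD_FAST w → push 49. Stack: [-43, 49]
BINARY_OP // → -43 // 49 = -1. Stack: [-1]
STORE_FAST x → x=-1. Stack: []
LOAD_FAST x → push -1. Stack: [-1]
RETURN_VALUE → return -1.

-1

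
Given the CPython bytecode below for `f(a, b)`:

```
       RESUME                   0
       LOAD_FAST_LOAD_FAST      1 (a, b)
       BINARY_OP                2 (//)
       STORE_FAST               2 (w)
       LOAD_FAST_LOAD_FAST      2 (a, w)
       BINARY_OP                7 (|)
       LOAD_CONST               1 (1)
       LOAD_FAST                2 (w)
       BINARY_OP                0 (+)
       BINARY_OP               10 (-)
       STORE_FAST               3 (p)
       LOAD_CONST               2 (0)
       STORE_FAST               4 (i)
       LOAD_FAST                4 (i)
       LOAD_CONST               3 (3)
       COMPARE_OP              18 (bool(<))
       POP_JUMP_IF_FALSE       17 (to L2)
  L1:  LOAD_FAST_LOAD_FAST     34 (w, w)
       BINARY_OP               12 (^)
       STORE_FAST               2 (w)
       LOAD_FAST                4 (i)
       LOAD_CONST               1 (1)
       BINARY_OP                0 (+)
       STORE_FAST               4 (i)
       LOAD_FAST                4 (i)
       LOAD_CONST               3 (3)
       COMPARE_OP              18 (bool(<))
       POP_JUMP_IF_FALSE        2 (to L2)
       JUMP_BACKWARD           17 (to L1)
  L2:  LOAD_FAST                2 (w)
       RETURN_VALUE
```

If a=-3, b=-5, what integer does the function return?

0

LOAD_FAST_LOAD_FAST a,b → push -3,-5. Stack: [-3, -5]
BINARY_OP // → -3 // -5 = 0. Stack: [0]
STORE_FAST w → w=0. Stack: []
LOAD_FAST_LOAD_FAST a,w → push -3,0. Stack: [-3, 0]
BINARY_OP | → -3 | 0 = -3. Stack: [-3]
LOAD_CONST → push 1. Stack: [-3, 1]
LOAD_FAST w → push 0. Stack: [-3, 1, 0]
BINARY_OP + → 1 + 0 = 1. Stack: [-3, 1]
BINARY_OP - → -3 - 1 = -4. Stack: [-4]
STORE_FAST p → p=-4. Stack: []
LOAD_CONST → push 0. Stack: [0]
STORE_FAST i → i=0. Stack: []
LOAD_FAST i → push 0. Stack: [0]
LOAD_CONST → push 3. Stack: [0, 3]
COMPARE_OP bool(<) → 0 vs 3 = True. Stack: [True]
POP_JUMP_IF_FALSE → pop True; no jump. Stack: []
LOAD_FAST_LOAD_FAST w,w → push 0,0. Stack: [0, 0]
BINARY_OP ^ → 0 ^ 0 = 0. Stack: [0]
STORE_FAST w → w=0. Stack: []
LOAD_FAST i → push 0. Stack: [0]
LOAD_CONST → push 1. Stack: [0, 1]
BINARY_OP + → 0 + 1 = 1. Stack: [1]
STORE_FAST i → i=1. Stack: []
LOAD_FAST i → push 1. Stack: [1]
LOAD_CONST → push 3. Stack: [1, 3]
COMPARE_OP bool(<) → 1 vs 3 = True. Stack: [True]
POP_JUMP_IF_FALSE → pop True; no jump. Stack: []
LOAD_FAST_LOAD_FAST w,w → push 0,0. Stack: [0, 0]
BINARY_OP ^ → 0 ^ 0 = 0. Stack: [0]
STORE_FAST w → w=0. Stack: []
LOAD_FAST i → push 1. Stack: [1]
LOAD_CONST → push 1. Stack: [1, 1]
BINARY_OP + → 1 + 1 = 2. Stack: [2]
STORE_FAST i → i=2. Stack: []
LOAD_FAST i → push 2. Stack: [2]
LOAD_CONST → push 3. Stack: [2, 3]
COMPARE_OP bool(<) → 2 vs 3 = True. Stack: [True]
POP_JUMP_IF_FALSE → pop True; no jump. Stack: []
LOAD_FAST_LOAD_FAST w,w → push 0,0. Stack: [0, 0]
BINARY_OP ^ → 0 ^ 0 = 0. Stack: [0]
STORE_FAST w → w=0. Stack: []
LOAD_FAST i → push 2. Stack: [2]
LOAD_CONST → push 1. Stack: [2, 1]
BINARY_OP + → 2 + 1 = 3. Stack: [3]
STORE_FAST i → i=3. Stack: []
LOAD_FAST i → push 3. Stack: [3]
LOAD_CONST → push 3. Stack: [3, 3]
COMPARE_OP bool(<) → 3 vs 3 = False. Stack: [False]
POP_JUMP_IF_FALSE → pop False; jump. Stack: []
LOAD_FAST w → push 0. Stack: [0]
RETURN_VALUE → return 0.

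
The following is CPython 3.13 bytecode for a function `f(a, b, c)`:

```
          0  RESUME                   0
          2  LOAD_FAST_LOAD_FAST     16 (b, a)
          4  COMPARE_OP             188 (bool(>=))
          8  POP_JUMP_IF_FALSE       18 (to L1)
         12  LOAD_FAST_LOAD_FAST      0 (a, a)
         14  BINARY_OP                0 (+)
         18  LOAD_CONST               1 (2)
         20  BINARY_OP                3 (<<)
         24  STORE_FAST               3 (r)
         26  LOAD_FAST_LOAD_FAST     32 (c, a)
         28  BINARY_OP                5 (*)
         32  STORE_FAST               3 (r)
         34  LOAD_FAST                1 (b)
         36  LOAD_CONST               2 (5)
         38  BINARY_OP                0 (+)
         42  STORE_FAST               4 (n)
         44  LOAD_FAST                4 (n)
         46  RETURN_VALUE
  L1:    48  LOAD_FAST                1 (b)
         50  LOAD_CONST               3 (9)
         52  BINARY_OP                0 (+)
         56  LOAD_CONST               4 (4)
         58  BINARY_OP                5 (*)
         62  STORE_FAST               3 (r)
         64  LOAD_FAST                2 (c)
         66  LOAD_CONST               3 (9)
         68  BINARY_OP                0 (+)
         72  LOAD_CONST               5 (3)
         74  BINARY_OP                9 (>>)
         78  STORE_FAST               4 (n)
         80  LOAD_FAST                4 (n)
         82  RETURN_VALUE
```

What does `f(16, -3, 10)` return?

LOAD_FAST_LOAD_FAST b,a → push -3,16. Stack: [-3, 16]
COMPARE_OP bool(>=) → -3 vs 16 = False. Stack: [False]
POP_JUMP_IF_FALSE → pop False; jump. Stack: []
LOAD_FAST b → push -3. Stack: [-3]
LOAD_CONST → push 9. Stack: [-3, 9]
BINARY_OP + → -3 + 9 = 6. Stack: [6]
LOAD_CONST → push 4. Stack: [6, 4]
BINARY_OP * → 6 * 4 = 24. Stack: [24]
STORE_FAST r → r=24. Stack: []
LOAD_FAST c → push 10. Stack: [10]
LOAD_CONST → push 9. Stack: [10, 9]
BINARY_OP + → 10 + 9 = 19. Stack: [19]
LOAD_CONST → push 3. Stack: [19, 3]
BINARY_OP >> → 19 >> 3 = 2. Stack: [2]
STORE_FAST n → n=2. Stack: []
LOAD_FAST n → push 2. Stack: [2]
RETURN_VALUE → return 2.

2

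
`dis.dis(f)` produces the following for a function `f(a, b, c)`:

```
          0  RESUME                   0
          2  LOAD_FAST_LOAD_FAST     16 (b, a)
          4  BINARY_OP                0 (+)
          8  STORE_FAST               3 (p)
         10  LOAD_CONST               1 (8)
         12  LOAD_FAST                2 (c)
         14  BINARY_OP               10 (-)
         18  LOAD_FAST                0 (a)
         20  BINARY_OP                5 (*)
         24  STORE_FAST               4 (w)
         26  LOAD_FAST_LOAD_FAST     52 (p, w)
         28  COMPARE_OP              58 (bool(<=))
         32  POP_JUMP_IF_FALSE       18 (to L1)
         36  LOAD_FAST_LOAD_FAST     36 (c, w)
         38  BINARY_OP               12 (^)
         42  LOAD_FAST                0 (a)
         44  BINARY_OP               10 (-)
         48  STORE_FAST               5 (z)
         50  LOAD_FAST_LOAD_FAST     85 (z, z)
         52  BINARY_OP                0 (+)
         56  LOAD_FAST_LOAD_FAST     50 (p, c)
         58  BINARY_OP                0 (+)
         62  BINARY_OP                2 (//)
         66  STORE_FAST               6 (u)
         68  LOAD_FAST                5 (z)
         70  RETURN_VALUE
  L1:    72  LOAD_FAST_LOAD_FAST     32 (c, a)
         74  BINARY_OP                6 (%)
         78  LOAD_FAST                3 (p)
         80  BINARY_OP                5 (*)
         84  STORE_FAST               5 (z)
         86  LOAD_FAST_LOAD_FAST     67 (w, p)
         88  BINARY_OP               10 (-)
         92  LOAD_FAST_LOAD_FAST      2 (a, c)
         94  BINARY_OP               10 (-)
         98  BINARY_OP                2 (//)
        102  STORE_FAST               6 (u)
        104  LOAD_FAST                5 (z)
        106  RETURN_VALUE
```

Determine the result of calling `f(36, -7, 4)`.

LOAD_FAST_LOAD_FAST b,a → push -7,36. Stack: [-7, 36]
BINARY_OP + → -7 + 36 = 29. Stack: [29]
STORE_FAST p → p=29. Stack: []
LOAD_CONST → push 8. Stack: [8]
LOAD_FAST c → push 4. Stack: [8, 4]
BINARY_OP - → 8 - 4 = 4. Stack: [4]
LOAD_FAST a → push 36. Stack: [4, 36]
BINARY_OP * → 4 * 36 = 144. Stack: [144]
STORE_FAST w → w=144. Stack: []
LOAD_FAST_LOAD_FAST p,w → push 29,144. Stack: [29, 144]
COMPARE_OP bool(<=) → 29 vs 144 = True. Stack: [True]
POP_JUMP_IF_FALSE → pop True; no jump. Stack: []
LOAD_FAST_LOAD_FAST c,w → push 4,144. Stack: [4, 144]
BINARY_OP ^ → 4 ^ 144 = 148. Stack: [148]
LOAD_FAST a → push 36. Stack: [148, 36]
BINARY_OP - → 148 - 36 = 112. Stack: [112]
STORE_FAST z → z=112. Stack: []
LOAD_FAST_LOAD_FAST z,z → push 112,112. Stack: [112, 112]
BINARY_OP + → 112 + 112 = 224. Stack: [224]
LOAD_FAST_LOAD_FAST p,c → push 29,4. Stack: [224, 29, 4]
BINARY_OP + → 29 + 4 = 33. Stack: [224, 33]
BINARY_OP // → 224 // 33 = 6. Stack: [6]
STORE_FAST u → u=6. Stack: []
LOAD_FAST z → push 112. Stack: [112]
RETURN_VALUE → return 112.

112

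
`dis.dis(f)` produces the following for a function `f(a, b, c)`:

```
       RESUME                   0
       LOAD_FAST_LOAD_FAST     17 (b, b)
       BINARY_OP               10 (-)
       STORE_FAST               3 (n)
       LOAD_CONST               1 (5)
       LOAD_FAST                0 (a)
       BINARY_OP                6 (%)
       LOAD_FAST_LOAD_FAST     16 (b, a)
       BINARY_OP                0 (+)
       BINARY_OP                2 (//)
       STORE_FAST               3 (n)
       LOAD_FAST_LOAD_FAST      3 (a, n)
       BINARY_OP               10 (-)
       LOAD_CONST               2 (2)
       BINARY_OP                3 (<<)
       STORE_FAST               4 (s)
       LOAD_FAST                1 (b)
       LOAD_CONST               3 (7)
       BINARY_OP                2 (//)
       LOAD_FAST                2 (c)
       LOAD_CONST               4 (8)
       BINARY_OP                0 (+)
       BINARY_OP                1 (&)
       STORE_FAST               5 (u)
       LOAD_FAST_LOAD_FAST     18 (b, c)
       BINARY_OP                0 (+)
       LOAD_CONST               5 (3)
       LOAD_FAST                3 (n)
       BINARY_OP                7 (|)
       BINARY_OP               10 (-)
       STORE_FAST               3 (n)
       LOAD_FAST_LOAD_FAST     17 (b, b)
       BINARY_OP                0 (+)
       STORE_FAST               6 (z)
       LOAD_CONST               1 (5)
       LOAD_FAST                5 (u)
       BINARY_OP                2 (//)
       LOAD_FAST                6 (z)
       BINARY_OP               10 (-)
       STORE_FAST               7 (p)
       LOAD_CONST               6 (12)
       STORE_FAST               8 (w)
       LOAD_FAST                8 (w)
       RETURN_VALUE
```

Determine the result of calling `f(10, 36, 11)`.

12

LOAD_FAST_LOAD_FAST b,b → push 36,36. Stack: [36, 36]
BINARY_OP - → 36 - 36 = 0. Stack: [0]
STORE_FAST n → n=0. Stack: []
LOAD_CONST → push 5. Stack: [5]
LOAD_FAST a → push 10. Stack: [5, 10]
BINARY_OP % → 5 % 10 = 5. Stack: [5]
LOAD_FAST_LOAD_FAST b,a → push 36,10. Stack: [5, 36, 10]
BINARY_OP + → 36 + 10 = 46. Stack: [5, 46]
BINARY_OP // → 5 // 46 = 0. Stack: [0]
STORE_FAST n → n=0. Stack: []
LOAD_FAST_LOAD_FAST a,n → push 10,0. Stack: [10, 0]
BINARY_OP - → 10 - 0 = 10. Stack: [10]
LOAD_CONST → push 2. Stack: [10, 2]
BINARY_OP << → 10 << 2 = 40. Stack: [40]
STORE_FAST s → s=40. Stack: []
LOAD_FAST b → push 36. Stack: [36]
LOAD_CONST → push 7. Stack: [36, 7]
BINARY_OP // → 36 // 7 = 5. Stack: [5]
LOAD_FAST c → push 11. Stack: [5, 11]
LOAD_CONST → push 8. Stack: [5, 11, 8]
BINARY_OP + → 11 + 8 = 19. Stack: [5, 19]
BINARY_OP & → 5 & 19 = 1. Stack: [1]
STORE_FAST u → u=1. Stack: []
LOAD_FAST_LOAD_FAST b,c → push 36,11. Stack: [36, 11]
BINARY_OP + → 36 + 11 = 47. Stack: [47]
LOAD_CONST → push 3. Stack: [47, 3]
LOAD_FAST n → push 0. Stack: [47, 3, 0]
BINARY_OP | → 3 | 0 = 3. Stack: [47, 3]
BINARY_OP - → 47 - 3 = 44. Stack: [44]
STORE_FAST n → n=44. Stack: []
LOAD_FAST_LOAD_FAST b,b → push 36,36. Stack: [36, 36]
BINARY_OP + → 36 + 36 = 72. Stack: [72]
STORE_FAST z → z=72. Stack: []
LOAD_CONST → push 5. Stack: [5]
LOAD_FAST u → push 1. Stack: [5, 1]
BINARY_OP // → 5 // 1 = 5. Stack: [5]
LOAD_FAST z → push 72. Stack: [5, 72]
BINARY_OP - → 5 - 72 = -67. Stack: [-67]
STORE_FAST p → p=-67. Stack: []
LOAD_CONST → push 12. Stack: [12]
STORE_FAST w → w=12. Stack: []
LOAD_FAST w → push 12. Stack: [12]
RETURN_VALUE → return 12.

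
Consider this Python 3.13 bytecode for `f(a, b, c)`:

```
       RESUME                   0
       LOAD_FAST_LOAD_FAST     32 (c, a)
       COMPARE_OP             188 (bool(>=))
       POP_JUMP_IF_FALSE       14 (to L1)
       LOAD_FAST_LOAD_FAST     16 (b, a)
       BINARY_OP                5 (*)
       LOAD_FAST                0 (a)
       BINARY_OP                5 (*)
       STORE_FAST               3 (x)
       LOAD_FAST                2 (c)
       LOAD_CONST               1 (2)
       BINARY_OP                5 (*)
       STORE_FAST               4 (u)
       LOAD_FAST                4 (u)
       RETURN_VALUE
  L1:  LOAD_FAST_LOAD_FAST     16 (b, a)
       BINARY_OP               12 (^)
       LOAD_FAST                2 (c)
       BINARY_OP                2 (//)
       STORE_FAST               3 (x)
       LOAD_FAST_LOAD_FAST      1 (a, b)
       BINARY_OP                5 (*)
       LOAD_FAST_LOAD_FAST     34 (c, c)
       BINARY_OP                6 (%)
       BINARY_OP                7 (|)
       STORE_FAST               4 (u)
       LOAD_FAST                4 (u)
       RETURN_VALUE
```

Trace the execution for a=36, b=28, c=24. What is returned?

LOAD_FAST_LOAD_FAST c,a → push 24,36. Stack: [24, 36]
COMPARE_OP bool(>=) → 24 vs 36 = False. Stack: [False]
POP_JUMP_IF_FALSE → pop False; jump. Stack: []
LOAD_FAST_LOAD_FAST b,a → push 28,36. Stack: [28, 36]
BINARY_OP ^ → 28 ^ 36 = 56. Stack: [56]
LOAD_FAST c → push 24. Stack: [56, 24]
BINARY_OP // → 56 // 24 = 2. Stack: [2]
STORE_FAST x → x=2. Stack: []
LOAD_FAST_LOAD_FAST a,b → push 36,28. Stack: [36, 28]
BINARY_OP * → 36 * 28 = 1008. Stack: [1008]
LOAD_FAST_LOAD_FAST c,c → push 24,24. Stack: [1008, 24, 24]
BINARY_OP % → 24 % 24 = 0. Stack: [1008, 0]
BINARY_OP | → 1008 | 0 = 1008. Stack: [1008]
STORE_FAST u → u=1008. Stack: []
LOAD_FAST u → push 1008. Stack: [1008]
RETURN_VALUE → return 1008.

1008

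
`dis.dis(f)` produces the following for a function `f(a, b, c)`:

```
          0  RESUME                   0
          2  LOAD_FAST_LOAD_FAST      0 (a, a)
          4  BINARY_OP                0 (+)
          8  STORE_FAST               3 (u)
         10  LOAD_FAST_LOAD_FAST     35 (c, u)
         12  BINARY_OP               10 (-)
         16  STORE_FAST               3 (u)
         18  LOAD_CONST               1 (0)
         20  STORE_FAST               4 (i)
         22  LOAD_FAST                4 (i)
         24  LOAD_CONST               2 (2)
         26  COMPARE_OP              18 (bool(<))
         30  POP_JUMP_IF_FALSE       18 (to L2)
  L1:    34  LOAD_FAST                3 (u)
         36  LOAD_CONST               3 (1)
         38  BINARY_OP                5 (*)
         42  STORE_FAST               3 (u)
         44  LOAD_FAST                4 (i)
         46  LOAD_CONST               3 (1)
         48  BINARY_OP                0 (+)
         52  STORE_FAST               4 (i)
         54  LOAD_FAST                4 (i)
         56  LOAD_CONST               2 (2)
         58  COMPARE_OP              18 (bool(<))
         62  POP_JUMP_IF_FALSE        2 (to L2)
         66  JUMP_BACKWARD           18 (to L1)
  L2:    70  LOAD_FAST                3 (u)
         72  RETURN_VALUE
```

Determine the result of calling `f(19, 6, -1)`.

LOAD_FAST_LOAD_FAST a,a → push 19,19. Stack: [19, 19]
BINARY_OP + → 19 + 19 = 38. Stack: [38]
STORE_FAST u → u=38. Stack: []
LOAD_FAST_LOAD_FAST c,u → push -1,38. Stack: [-1, 38]
BINARY_OP - → -1 - 38 = -39. Stack: [-39]
STORE_FAST u → u=-39. Stack: []
LOAD_CONST → push 0. Stack: [0]
STORE_FAST i → i=0. Stack: []
LOAD_FAST i → push 0. Stack: [0]
LOAD_CONST → push 2. Stack: [0, 2]
COMPARE_OP bool(<) → 0 vs 2 = True. Stack: [True]
POP_JUMP_IF_FALSE → pop True; no jump. Stack: []
LOAD_FAST u → push -39. Stack: [-39]
LOAD_CONST → push 1. Stack: [-39, 1]
BINARY_OP * → -39 * 1 = -39. Stack: [-39]
STORE_FAST u → u=-39. Stack: []
LOAD_FAST i → push 0. Stack: [0]
LOAD_CONST → push 1. Stack: [0, 1]
BINARY_OP + → 0 + 1 = 1. Stack: [1]
STORE_FAST i → i=1. Stack: []
LOAD_FAST i → push 1. Stack: [1]
LOAD_CONST → push 2. Stack: [1, 2]
COMPARE_OP bool(<) → 1 vs 2 = True. Stack: [True]
POP_JUMP_IF_FALSE → pop True; no jump. Stack: []
LOAD_FAST u → push -39. Stack: [-39]
LOAD_CONST → push 1. Stack: [-39, 1]
BINARY_OP * → -39 * 1 = -39. Stack: [-39]
STORE_FAST u → u=-39. Stack: []
LOAD_FAST i → push 1. Stack: [1]
LOAD_CONST → push 1. Stack: [1, 1]
BINARY_OP + → 1 + 1 = 2. Stack: [2]
STORE_FAST i → i=2. Stack: []
LOAD_FAST i → push 2. Stack: [2]
LOAD_CONST → push 2. Stack: [2, 2]
COMPARE_OP bool(<) → 2 vs 2 = False. Stack: [False]
POP_JUMP_IF_FALSE → pop False; jump. Stack: []
LOAD_FAST u → push -39. Stack: [-39]
RETURN_VALUE → return -39.

-39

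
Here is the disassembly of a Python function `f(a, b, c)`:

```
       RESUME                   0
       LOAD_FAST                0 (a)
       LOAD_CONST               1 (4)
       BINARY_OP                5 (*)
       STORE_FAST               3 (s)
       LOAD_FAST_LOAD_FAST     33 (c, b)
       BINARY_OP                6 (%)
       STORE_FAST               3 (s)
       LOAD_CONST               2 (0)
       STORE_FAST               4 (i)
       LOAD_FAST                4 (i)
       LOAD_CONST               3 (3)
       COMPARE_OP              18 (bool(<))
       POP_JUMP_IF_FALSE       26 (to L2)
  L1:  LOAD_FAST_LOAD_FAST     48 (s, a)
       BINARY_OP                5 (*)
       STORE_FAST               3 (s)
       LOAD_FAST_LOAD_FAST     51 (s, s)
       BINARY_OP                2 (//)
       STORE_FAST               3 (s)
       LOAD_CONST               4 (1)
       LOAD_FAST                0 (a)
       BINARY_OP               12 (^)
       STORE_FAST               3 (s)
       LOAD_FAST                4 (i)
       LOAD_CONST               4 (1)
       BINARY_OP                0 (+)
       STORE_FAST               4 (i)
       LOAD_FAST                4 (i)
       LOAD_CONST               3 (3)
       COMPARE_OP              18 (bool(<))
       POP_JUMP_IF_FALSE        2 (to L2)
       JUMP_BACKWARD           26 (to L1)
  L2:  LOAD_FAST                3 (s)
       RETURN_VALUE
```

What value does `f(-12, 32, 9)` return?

LOAD_FAST a → push -12
LOAD_CONST → push 4
BINARY_OP * → -12 * 4 = -48
STORE_FAST s → s=-48
LOAD_FAST_LOAD_FAST c,b → push 9,32
BINARY_OP % → 9 % 32 = 9
STORE_FAST s → s=9
LOAD_CONST → push 0
STORE_FAST i → i=0
LOAD_FAST i → push 0
LOAD_CONST → push 3
COMPARE_OP bool(<) → 0 vs 3 = True
POP_JUMP_IF_FALSE → pop True; no jump
LOAD_FAST_LOAD_FAST s,a → push 9,-12
BINARY_OP * → 9 * -12 = -108
STORE_FAST s → s=-108
LOAD_FAST_LOAD_FAST s,s → push -108,-108
BINARY_OP // → -108 // -108 = 1
STORE_FAST s → s=1
LOAD_CONST → push 1
LOAD_FAST a → push -12
BINARY_OP ^ → 1 ^ -12 = -11
STORE_FAST s → s=-11
LOAD_FAST i → push 0
LOAD_CONST → push 1
BINARY_OP + → 0 + 1 = 1
STORE_FAST i → i=1
LOAD_FAST i → push 1
LOAD_CONST → push 3
COMPARE_OP bool(<) → 1 vs 3 = True
POP_JUMP_IF_FALSE → pop True; no jump
LOAD_FAST_LOAD_FAST s,a → push -11,-12
BINARY_OP * → -11 * -12 = 132
STORE_FAST s → s=132
LOAD_FAST_LOAD_FAST s,s → push 132,132
BINARY_OP // → 132 // 132 = 1
STORE_FAST s → s=1
LOAD_CONST → push 1
LOAD_FAST a → push -12
BINARY_OP ^ → 1 ^ -12 = -11
STORE_FAST s → s=-11
LOAD_FAST i → push 1
LOAD_CONST → push 1
BINARY_OP + → 1 + 1 = 2
STORE_FAST i → i=2
LOAD_FAST i → push 2
LOAD_CONST → push 3
COMPARE_OP bool(<) → 2 vs 3 = True
POP_JUMP_IF_FALSE → pop True; no jump
LOAD_FAST_LOAD_FAST s,a → push -11,-12
BINARY_OP * → -11 * -12 = 132
STORE_FAST s → s=132
LOAD_FAST_LOAD_FAST s,s → push 132,132
BINARY_OP // → 132 // 132 = 1
STORE_FAST s → s=1
LOAD_CONST → push 1
LOAD_FAST a → push -12
BINARY_OP ^ → 1 ^ -12 = -11
STORE_FAST s → s=-11
LOAD_FAST i → push 2
LOAD_CONST → push 1
BINARY_OP + → 2 + 1 = 3
STORE_FAST i → i=3
LOAD_FAST i → push 3
LOAD_CONST → push 3
COMPARE_OP bool(<) → 3 vs 3 = False
POP_JUMP_IF_FALSE → pop False; jump
LOAD_FAST s → push -11
RETURN_VALUE → return -11.

-11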